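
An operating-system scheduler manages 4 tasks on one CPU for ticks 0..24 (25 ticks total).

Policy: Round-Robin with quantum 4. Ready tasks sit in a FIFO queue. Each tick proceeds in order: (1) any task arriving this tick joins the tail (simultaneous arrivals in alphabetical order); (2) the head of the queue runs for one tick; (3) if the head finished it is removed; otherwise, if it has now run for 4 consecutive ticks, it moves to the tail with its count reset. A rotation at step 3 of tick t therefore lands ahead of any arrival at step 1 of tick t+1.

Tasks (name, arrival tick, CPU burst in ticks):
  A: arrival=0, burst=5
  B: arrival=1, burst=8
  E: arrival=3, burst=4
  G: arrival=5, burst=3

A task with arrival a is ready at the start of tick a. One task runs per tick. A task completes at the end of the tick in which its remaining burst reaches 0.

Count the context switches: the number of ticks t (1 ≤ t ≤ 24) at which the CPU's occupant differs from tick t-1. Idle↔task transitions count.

context switches = 6

t=0: queue=[A] q_used=0 → run A
t=1: queue=[A,B] q_used=1 → run A
t=2: queue=[A,B] q_used=2 → run A
t=3: queue=[A,B,E] q_used=3 → run A
t=4: queue=[B,E,A] q_used=0 → run B
t=5: queue=[B,E,A,G] q_used=1 → run B
t=6: queue=[B,E,A,G] q_used=2 → run B
t=7: queue=[B,E,A,G] q_used=3 → run B
t=8: queue=[E,A,G,B] q_used=0 → run E
t=9: queue=[E,A,G,B] q_used=1 → run E
t=10: queue=[E,A,G,B] q_used=2 → run E
t=11: queue=[E,A,G,B] q_used=3 → run E
t=12: queue=[A,G,B] q_used=0 → run A
t=13: queue=[G,B] q_used=0 → run G
t=14: queue=[G,B] q_used=1 → run G
t=15: queue=[G,B] q_used=2 → run G
t=16: queue=[B] q_used=0 → run B
t=17: queue=[B] q_used=1 → run B
t=18: queue=[B] q_used=2 → run B
t=19: queue=[B] q_used=3 → run B
t=20: (idle)
t=21: (idle)
t=22: (idle)
t=23: (idle)
t=24: (idle)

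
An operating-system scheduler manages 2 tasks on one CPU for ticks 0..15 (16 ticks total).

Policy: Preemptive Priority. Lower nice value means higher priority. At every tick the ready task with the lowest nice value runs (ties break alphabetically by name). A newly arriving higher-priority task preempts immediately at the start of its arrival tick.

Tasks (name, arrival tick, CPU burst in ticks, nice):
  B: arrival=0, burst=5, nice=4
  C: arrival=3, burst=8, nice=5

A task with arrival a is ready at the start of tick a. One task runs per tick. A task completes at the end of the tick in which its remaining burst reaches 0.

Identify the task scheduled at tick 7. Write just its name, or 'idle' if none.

running at tick 7 = C

t=0: ready={B} → run B
t=1: ready={B} → run B
t=2: ready={B} → run B
t=3: ready={B,C} → run B
t=4: ready={B,C} → run B
t=5: ready={C} → run C
t=6: ready={C} → run C
t=7: ready={C} → run C
t=8: ready={C} → run C
t=9: ready={C} → run C
t=10: ready={C} → run C
t=11: ready={C} → run C
t=12: ready={C} → run C
t=13: (idle)
t=14: (idle)
t=15: (idle)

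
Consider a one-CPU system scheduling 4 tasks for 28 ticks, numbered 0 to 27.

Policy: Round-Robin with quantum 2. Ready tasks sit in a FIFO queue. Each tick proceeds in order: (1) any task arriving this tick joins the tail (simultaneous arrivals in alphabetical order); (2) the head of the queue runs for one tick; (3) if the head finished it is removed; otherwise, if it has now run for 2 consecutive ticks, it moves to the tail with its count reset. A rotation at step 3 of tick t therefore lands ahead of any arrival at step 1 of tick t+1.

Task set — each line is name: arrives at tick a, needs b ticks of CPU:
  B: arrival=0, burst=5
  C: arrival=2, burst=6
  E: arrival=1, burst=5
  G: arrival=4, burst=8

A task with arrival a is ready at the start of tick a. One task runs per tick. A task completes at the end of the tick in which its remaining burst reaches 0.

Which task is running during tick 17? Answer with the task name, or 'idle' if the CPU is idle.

running at tick 17 = G

t=0: queue=[B] q_used=0 → run B
t=1: queue=[B,E] q_used=1 → run B
t=2: queue=[E,B,C] q_used=0 → run E
t=3: queue=[E,B,C] q_used=1 → run E
t=4: queue=[B,C,E,G] q_used=0 → run B
t=5: queue=[B,C,E,G] q_used=1 → run B
t=6: queue=[C,E,G,B] q_used=0 → run C
t=7: queue=[C,E,G,B] q_used=1 → run C
t=8: queue=[E,G,B,C] q_used=0 → run E
t=9: queue=[E,G,B,C] q_used=1 → run E
t=10: queue=[G,B,C,E] q_used=0 → run G
t=11: queue=[G,B,C,E] q_used=1 → run G
t=12: queue=[B,C,E,G] q_used=0 → run B
t=13: queue=[C,E,G] q_used=0 → run C
t=14: queue=[C,E,G] q_used=1 → run C
t=15: queue=[E,G,C] q_used=0 → run E
t=16: queue=[G,C] q_used=0 → run G
t=17: queue=[G,C] q_used=1 → run G
t=18: queue=[C,G] q_used=0 → run C
t=19: queue=[C,G] q_used=1 → run C
t=20: queue=[G] q_used=0 → run G
t=21: queue=[G] q_used=1 → run G
t=22: queue=[G] q_used=0 → run G
t=23: queue=[G] q_used=1 → run G
t=24: (idle)
t=25: (idle)
t=26: (idle)
t=27: (idle)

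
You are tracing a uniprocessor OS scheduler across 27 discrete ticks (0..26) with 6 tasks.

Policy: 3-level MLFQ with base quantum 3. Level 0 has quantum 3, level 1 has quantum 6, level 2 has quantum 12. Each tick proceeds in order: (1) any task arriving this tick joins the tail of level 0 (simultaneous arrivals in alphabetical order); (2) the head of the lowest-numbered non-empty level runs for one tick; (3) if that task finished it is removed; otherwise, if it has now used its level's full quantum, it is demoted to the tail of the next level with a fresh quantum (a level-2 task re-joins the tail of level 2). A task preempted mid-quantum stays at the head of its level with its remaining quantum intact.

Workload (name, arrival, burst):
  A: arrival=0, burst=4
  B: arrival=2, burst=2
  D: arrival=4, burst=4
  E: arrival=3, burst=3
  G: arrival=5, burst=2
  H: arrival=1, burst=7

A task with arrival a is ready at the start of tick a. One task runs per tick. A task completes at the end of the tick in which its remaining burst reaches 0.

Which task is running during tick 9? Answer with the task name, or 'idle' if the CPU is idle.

running at tick 9 = E

t=0: L0/L1/L2 = A/-/- → run A
t=1: L0/L1/L2 = AH/-/- → run A
t=2: L0/L1/L2 = AHB/-/- → run A
t=3: L0/L1/L2 = HBE/A/- → run H
t=4: L0/L1/L2 = HBED/A/- → run H
t=5: L0/L1/L2 = HBEDG/A/- → run H
t=6: L0/L1/L2 = BEDG/AH/- → run B
t=7: L0/L1/L2 = BEDG/AH/- → run B
t=8: L0/L1/L2 = EDG/AH/- → run E
t=9: L0/L1/L2 = EDG/AH/- → run E
t=10: L0/L1/L2 = EDG/AH/- → run E
t=11: L0/L1/L2 = DG/AH/- → run D
t=12: L0/L1/L2 = DG/AH/- → run D
t=13: L0/L1/L2 = DG/AH/- → run D
t=14: L0/L1/L2 = G/AHD/- → run G
t=15: L0/L1/L2 = G/AHD/- → run G
t=16: L0/L1/L2 = -/AHD/- → run A
t=17: L0/L1/L2 = -/HD/- → run H
t=18: L0/L1/L2 = -/HD/- → run H
t=19: L0/L1/L2 = -/HD/- → run H
t=20: L0/L1/L2 = -/HD/- → run H
t=21: L0/L1/L2 = -/D/- → run D
t=22: (idle)
t=23: (idle)
t=24: (idle)
t=25: (idle)
t=26: (idle)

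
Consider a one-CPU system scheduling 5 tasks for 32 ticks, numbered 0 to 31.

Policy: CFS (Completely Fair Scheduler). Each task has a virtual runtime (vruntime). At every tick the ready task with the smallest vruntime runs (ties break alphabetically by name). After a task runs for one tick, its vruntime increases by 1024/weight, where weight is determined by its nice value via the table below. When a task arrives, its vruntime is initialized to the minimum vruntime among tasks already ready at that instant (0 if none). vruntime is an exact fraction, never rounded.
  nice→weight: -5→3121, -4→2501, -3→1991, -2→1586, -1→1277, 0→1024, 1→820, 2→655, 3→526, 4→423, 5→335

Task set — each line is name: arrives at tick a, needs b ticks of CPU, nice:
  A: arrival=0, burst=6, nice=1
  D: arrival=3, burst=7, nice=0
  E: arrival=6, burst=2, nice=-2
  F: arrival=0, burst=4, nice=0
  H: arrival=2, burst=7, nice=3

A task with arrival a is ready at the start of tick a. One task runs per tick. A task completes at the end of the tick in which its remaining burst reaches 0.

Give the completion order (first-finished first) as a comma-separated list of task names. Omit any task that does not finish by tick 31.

completion order = E, F, A, D, H

t=0: vr[A=0 F=0] → run A
t=1: vr[A=256/205 F=0] → run F
t=2: vr[A=256/205 F=1 H=1] → run F
t=3: vr[A=256/205 D=1 F=2 H=1] → run D
t=4: vr[A=256/205 D=2 F=2 H=1] → run H
t=5: vr[A=256/205 D=2 F=2 H=775/263] → run A
t=6: vr[A=512/205 D=2 E=2 F=2 H=775/263] → run D
t=7: vr[A=512/205 D=3 E=2 F=2 H=775/263] → run E
t=8: vr[A=512/205 D=3 E=2098/793 F=2 H=775/263] → run F
t=9: vr[A=512/205 D=3 E=2098/793 F=3 H=775/263] → run A
t=10: vr[A=768/205 D=3 E=2098/793 F=3 H=775/263] → run E
t=11: vr[A=768/205 D=3 F=3 H=775/263] → run H
t=12: vr[A=768/205 D=3 F=3 H=1287/263] → run D
t=13: vr[A=768/205 D=4 F=3 H=1287/263] → run F
t=14: vr[A=768/205 D=4 H=1287/263] → run A
t=15: vr[A=1024/205 D=4 H=1287/263] → run D
t=16: vr[A=1024/205 D=5 H=1287/263] → run H
t=17: vr[A=1024/205 D=5 H=1799/263] → run A
t=18: vr[A=256/41 D=5 H=1799/263] → run D
t=19: vr[A=256/41 D=6 H=1799/263] → run D
t=20: vr[A=256/41 D=7 H=1799/263] → run A
t=21: vr[D=7 H=1799/263] → run H
t=22: vr[D=7 H=2311/263] → run D
t=23: vr[H=2311/263] → run H
t=24: vr[H=2823/263] → run H
t=25: vr[H=3335/263] → run H
t=26: (idle)
t=27: (idle)
t=28: (idle)
t=29: (idle)
t=30: (idle)
t=31: (idle)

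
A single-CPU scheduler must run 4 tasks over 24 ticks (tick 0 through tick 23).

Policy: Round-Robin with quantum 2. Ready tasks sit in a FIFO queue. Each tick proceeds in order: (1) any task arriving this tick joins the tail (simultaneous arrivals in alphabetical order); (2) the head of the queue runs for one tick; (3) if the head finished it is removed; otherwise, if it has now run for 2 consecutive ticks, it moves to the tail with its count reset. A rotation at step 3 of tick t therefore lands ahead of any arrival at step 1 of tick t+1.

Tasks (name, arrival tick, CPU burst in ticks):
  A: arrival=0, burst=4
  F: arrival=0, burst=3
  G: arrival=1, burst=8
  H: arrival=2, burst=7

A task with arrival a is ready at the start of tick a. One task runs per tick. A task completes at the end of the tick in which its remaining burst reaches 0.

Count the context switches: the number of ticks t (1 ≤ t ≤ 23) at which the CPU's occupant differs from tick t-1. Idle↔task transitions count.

t=0: queue=[A,F] q_used=0 → run A
t=1: queue=[A,F,G] q_used=1 → run A
t=2: queue=[F,G,A,H] q_used=0 → run F
t=3: queue=[F,G,A,H] q_used=1 → run F
t=4: queue=[G,A,H,F] q_used=0 → run G
t=5: queue=[G,A,H,F] q_used=1 → run G
t=6: queue=[A,H,F,G] q_used=0 → run A
t=7: queue=[A,H,F,G] q_used=1 → run A
t=8: queue=[H,F,G] q_used=0 → run H
t=9: queue=[H,F,G] q_used=1 → run H
t=10: queue=[F,G,H] q_used=0 → run F
t=11: queue=[G,H] q_used=0 → run G
t=12: queue=[G,H] q_used=1 → run G
t=13: queue=[H,G] q_used=0 → run H
t=14: queue=[H,G] q_used=1 → run H
t=15: queue=[G,H] q_used=0 → run G
t=16: queue=[G,H] q_used=1 → run G
t=17: queue=[H,G] q_used=0 → run H
t=18: queue=[H,G] q_used=1 → run H
t=19: queue=[G,H] q_used=0 → run G
t=20: queue=[G,H] q_used=1 → run G
t=21: queue=[H] q_used=0 → run H
t=22: (idle)
t=23: (idle)

context switches = 12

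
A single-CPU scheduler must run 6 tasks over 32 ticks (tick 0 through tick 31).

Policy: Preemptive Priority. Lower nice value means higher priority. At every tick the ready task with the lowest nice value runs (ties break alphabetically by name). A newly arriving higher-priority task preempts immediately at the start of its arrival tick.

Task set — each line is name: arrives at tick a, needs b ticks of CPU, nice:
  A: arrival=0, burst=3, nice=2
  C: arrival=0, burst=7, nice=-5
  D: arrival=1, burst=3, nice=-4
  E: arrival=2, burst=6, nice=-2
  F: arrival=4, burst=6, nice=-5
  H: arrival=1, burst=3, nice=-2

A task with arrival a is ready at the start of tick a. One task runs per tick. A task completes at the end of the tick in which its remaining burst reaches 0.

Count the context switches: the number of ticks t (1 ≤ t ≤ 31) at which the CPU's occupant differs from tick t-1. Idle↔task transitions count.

context switches = 6

t=0: ready={A,C} → run C
t=1: ready={A,C,D,H} → run C
t=2: ready={A,C,D,E,H} → run C
t=3: ready={A,C,D,E,H} → run C
t=4: ready={A,C,D,E,F,H} → run C
t=5: ready={A,C,D,E,F,H} → run C
t=6: ready={A,C,D,E,F,H} → run C
t=7: ready={A,D,E,F,H} → run F
t=8: ready={A,D,E,F,H} → run F
t=9: ready={A,D,E,F,H} → run F
t=10: ready={A,D,E,F,H} → run F
t=11: ready={A,D,E,F,H} → run F
t=12: ready={A,D,E,F,H} → run F
t=13: ready={A,D,E,H} → run D
t=14: ready={A,D,E,H} → run D
t=15: ready={A,D,E,H} → run D
t=16: ready={A,E,H} → run E
t=17: ready={A,E,H} → run E
t=18: ready={A,E,H} → run E
t=19: ready={A,E,H} → run E
t=20: ready={A,E,H} → run E
t=21: ready={A,E,H} → run E
t=22: ready={A,H} → run H
t=23: ready={A,H} → run H
t=24: ready={A,H} → run H
t=25: ready={A} → run A
t=26: ready={A} → run A
t=27: ready={A} → run A
t=28: (idle)
t=29: (idle)
t=30: (idle)
t=31: (idle)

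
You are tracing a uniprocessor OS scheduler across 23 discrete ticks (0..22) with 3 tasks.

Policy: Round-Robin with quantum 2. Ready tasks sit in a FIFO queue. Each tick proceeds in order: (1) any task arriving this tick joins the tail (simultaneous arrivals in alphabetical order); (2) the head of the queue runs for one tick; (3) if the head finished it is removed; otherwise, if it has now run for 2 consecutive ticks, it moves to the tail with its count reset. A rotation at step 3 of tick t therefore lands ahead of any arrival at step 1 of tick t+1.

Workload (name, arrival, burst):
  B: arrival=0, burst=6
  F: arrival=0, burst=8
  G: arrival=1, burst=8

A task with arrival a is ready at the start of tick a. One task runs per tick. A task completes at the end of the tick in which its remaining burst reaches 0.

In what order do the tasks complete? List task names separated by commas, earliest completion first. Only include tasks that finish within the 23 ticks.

completion order = B, F, G

t=0: queue=[B,F] q_used=0 → run B
t=1: queue=[B,F,G] q_used=1 → run B
t=2: queue=[F,G,B] q_used=0 → run F
t=3: queue=[F,G,B] q_used=1 → run F
t=4: queue=[G,B,F] q_used=0 → run G
t=5: queue=[G,B,F] q_used=1 → run G
t=6: queue=[B,F,G] q_used=0 → run B
t=7: queue=[B,F,G] q_used=1 → run B
t=8: queue=[F,G,B] q_used=0 → run F
t=9: queue=[F,G,B] q_used=1 → run F
t=10: queue=[G,B,F] q_used=0 → run G
t=11: queue=[G,B,F] q_used=1 → run G
t=12: queue=[B,F,G] q_used=0 → run B
t=13: queue=[B,F,G] q_used=1 → run B
t=14: queue=[F,G] q_used=0 → run F
t=15: queue=[F,G] q_used=1 → run F
t=16: queue=[G,F] q_used=0 → run G
t=17: queue=[G,F] q_used=1 → run G
t=18: queue=[F,G] q_used=0 → run F
t=19: queue=[F,G] q_used=1 → run F
t=20: queue=[G] q_used=0 → run G
t=21: queue=[G] q_used=1 → run G
t=22: (idle)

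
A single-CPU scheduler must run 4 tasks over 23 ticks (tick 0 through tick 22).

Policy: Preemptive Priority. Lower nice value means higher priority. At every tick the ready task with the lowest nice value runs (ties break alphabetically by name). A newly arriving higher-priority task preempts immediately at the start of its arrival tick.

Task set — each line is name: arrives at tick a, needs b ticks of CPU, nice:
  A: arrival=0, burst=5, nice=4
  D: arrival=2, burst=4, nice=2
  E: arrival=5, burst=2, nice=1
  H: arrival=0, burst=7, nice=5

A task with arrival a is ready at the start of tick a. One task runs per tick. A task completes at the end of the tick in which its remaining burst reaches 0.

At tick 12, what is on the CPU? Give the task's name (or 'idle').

t=0: ready={A,H} → run A
t=1: ready={A,H} → run A
t=2: ready={A,D,H} → run D
t=3: ready={A,D,H} → run D
t=4: ready={A,D,H} → run D
t=5: ready={A,D,E,H} → run E
t=6: ready={A,D,E,H} → run E
t=7: ready={A,D,H} → run D
t=8: ready={A,H} → run A
t=9: ready={A,H} → run A
t=10: ready={A,H} → run A
t=11: ready={H} → run H
t=12: ready={H} → run H
t=13: ready={H} → run H
t=14: ready={H} → run H
t=15: ready={H} → run H
t=16: ready={H} → run H
t=17: ready={H} → run H
t=18: (idle)
t=19: (idle)
t=20: (idle)
t=21: (idle)
t=22: (idle)

running at tick 12 = H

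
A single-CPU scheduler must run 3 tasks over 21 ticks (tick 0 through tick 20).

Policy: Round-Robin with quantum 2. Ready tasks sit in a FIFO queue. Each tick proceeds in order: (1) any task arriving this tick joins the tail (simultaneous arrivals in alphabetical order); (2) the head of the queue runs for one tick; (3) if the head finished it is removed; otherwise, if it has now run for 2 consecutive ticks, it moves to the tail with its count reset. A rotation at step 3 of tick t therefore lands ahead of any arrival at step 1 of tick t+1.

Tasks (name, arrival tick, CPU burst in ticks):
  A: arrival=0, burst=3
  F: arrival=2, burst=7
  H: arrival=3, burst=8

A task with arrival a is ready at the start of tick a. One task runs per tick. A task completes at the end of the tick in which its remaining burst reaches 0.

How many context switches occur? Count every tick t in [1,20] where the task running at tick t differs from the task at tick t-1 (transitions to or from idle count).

context switches = 9

t=0: queue=[A] q_used=0 → run A
t=1: queue=[A] q_used=1 → run A
t=2: queue=[A,F] q_used=0 → run A
t=3: queue=[F,H] q_used=0 → run F
t=4: queue=[F,H] q_used=1 → run F
t=5: queue=[H,F] q_used=0 → run H
t=6: queue=[H,F] q_used=1 → run H
t=7: queue=[F,H] q_used=0 → run F
t=8: queue=[F,H] q_used=1 → run F
t=9: queue=[H,F] q_used=0 → run H
t=10: queue=[H,F] q_used=1 → run H
t=11: queue=[F,H] q_used=0 → run F
t=12: queue=[F,H] q_used=1 → run F
t=13: queue=[H,F] q_used=0 → run H
t=14: queue=[H,F] q_used=1 → run H
t=15: queue=[F,H] q_used=0 → run F
t=16: queue=[H] q_used=0 → run H
t=17: queue=[H] q_used=1 → run H
t=18: (idle)
t=19: (idle)
t=20: (idle)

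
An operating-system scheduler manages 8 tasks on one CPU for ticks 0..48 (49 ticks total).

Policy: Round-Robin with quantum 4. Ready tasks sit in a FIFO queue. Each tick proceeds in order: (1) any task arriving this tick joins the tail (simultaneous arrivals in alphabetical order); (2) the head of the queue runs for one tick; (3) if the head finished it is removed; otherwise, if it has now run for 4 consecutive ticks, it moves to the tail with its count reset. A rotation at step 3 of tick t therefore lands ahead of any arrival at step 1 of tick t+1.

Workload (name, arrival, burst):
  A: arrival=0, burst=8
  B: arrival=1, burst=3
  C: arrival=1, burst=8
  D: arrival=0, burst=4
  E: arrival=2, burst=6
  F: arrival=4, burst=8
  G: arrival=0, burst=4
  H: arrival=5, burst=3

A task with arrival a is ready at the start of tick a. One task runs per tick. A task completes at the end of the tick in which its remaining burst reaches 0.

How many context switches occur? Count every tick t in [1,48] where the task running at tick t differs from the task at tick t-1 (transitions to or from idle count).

t=0: queue=[A,D,G] q_used=0 → run A
t=1: queue=[A,D,G,B,C] q_used=1 → run A
t=2: queue=[A,D,G,B,C,E] q_used=2 → run A
t=3: queue=[A,D,G,B,C,E] q_used=3 → run A
t=4: queue=[D,G,B,C,E,A,F] q_used=0 → run D
t=5: queue=[D,G,B,C,E,A,F,H] q_used=1 → run D
t=6: queue=[D,G,B,C,E,A,F,H] q_used=2 → run D
t=7: queue=[D,G,B,C,E,A,F,H] q_used=3 → run D
t=8: queue=[G,B,C,E,A,F,H] q_used=0 → run G
t=9: queue=[G,B,C,E,A,F,H] q_used=1 → run G
t=10: queue=[G,B,C,E,A,F,H] q_used=2 → run G
t=11: queue=[G,B,C,E,A,F,H] q_used=3 → run G
t=12: queue=[B,C,E,A,F,H] q_used=0 → run B
t=13: queue=[B,C,E,A,F,H] q_used=1 → run B
t=14: queue=[B,C,E,A,F,H] q_used=2 → run B
t=15: queue=[C,E,A,F,H] q_used=0 → run C
t=16: queue=[C,E,A,F,H] q_used=1 → run C
t=17: queue=[C,E,A,F,H] q_used=2 → run C
t=18: queue=[C,E,A,F,H] q_used=3 → run C
t=19: queue=[E,A,F,H,C] q_used=0 → run E
t=20: queue=[E,A,F,H,C] q_used=1 → run E
t=21: queue=[E,A,F,H,C] q_used=2 → run E
t=22: queue=[E,A,F,H,C] q_used=3 → run E
t=23: queue=[A,F,H,C,E] q_used=0 → run A
t=24: queue=[A,F,H,C,E] q_used=1 → run A
t=25: queue=[A,F,H,C,E] q_used=2 → run A
t=26: queue=[A,F,H,C,E] q_used=3 → run A
t=27: queue=[F,H,C,E] q_used=0 → run F
t=28: queue=[F,H,C,E] q_used=1 → run F
t=29: queue=[F,H,C,E] q_used=2 → run F
t=30: queue=[F,H,C,E] q_used=3 → run F
t=31: queue=[H,C,E,F] q_used=0 → run H
t=32: queue=[H,C,E,F] q_used=1 → run H
t=33: queue=[H,C,E,F] q_used=2 → run H
t=34: queue=[C,E,F] q_used=0 → run C
t=35: queue=[C,E,F] q_used=1 → run C
t=36: queue=[C,E,F] q_used=2 → run C
t=37: queue=[C,E,F] q_used=3 → run C
t=38: queue=[E,F] q_used=0 → run E
t=39: queue=[E,F] q_used=1 → run E
t=40: queue=[F] q_used=0 → run F
t=41: queue=[F] q_used=1 → run F
t=42: queue=[F] q_used=2 → run F
t=43: queue=[F] q_used=3 → run F
t=44: (idle)
t=45: (idle)
t=46: (idle)
t=47: (idle)
t=48: (idle)

context switches = 12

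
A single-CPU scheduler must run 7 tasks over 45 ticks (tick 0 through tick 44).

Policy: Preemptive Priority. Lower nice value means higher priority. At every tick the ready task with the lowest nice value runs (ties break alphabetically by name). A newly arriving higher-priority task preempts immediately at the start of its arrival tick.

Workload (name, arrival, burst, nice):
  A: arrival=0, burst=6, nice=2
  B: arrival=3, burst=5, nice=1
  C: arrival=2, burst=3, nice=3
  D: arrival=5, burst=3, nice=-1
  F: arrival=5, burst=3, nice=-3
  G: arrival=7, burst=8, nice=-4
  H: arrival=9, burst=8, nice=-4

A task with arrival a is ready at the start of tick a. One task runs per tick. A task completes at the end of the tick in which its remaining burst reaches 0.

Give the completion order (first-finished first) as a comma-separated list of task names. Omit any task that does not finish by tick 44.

t=0: ready={A} → run A
t=1: ready={A} → run A
t=2: ready={A,C} → run A
t=3: ready={A,B,C} → run B
t=4: ready={A,B,C} → run B
t=5: ready={A,B,C,D,F} → run F
t=6: ready={A,B,C,D,F} → run F
t=7: ready={A,B,C,D,F,G} → run G
t=8: ready={A,B,C,D,F,G} → run G
t=9: ready={A,B,C,D,F,G,H} → run G
t=10: ready={A,B,C,D,F,G,H} → run G
t=11: ready={A,B,C,D,F,G,H} → run G
t=12: ready={A,B,C,D,F,G,H} → run G
t=13: ready={A,B,C,D,F,G,H} → run G
t=14: ready={A,B,C,D,F,G,H} → run G
t=15: ready={A,B,C,D,F,H} → run H
t=16: ready={A,B,C,D,F,H} → run H
t=17: ready={A,B,C,D,F,H} → run H
t=18: ready={A,B,C,D,F,H} → run H
t=19: ready={A,B,C,D,F,H} → run H
t=20: ready={A,B,C,D,F,H} → run H
t=21: ready={A,B,C,D,F,H} → run H
t=22: ready={A,B,C,D,F,H} → run H
t=23: ready={A,B,C,D,F} → run F
t=24: ready={A,B,C,D} → run D
t=25: ready={A,B,C,D} → run D
t=26: ready={A,B,C,D} → run D
t=27: ready={A,B,C} → run B
t=28: ready={A,B,C} → run B
t=29: ready={A,B,C} → run B
t=30: ready={A,C} → run A
t=31: ready={A,C} → run A
t=32: ready={A,C} → run A
t=33: ready={C} → run C
t=34: ready={C} → run C
t=35: ready={C} → run C
t=36: (idle)
t=37: (idle)
t=38: (idle)
t=39: (idle)
t=40: (idle)
t=41: (idle)
t=42: (idle)
t=43: (idle)
t=44: (idle)

completion order = G, H, F, D, B, A, C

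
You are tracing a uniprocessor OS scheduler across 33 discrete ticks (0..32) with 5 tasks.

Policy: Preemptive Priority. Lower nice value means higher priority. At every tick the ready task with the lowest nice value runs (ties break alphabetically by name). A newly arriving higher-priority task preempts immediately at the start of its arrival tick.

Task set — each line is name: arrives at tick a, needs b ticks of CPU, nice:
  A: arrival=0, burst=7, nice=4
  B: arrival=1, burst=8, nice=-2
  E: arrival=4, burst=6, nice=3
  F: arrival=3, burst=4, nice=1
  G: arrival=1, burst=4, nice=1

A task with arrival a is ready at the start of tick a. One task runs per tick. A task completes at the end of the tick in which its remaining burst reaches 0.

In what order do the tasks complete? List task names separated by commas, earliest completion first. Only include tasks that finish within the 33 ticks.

completion order = B, F, G, E, A

t=0: ready={A} → run A
t=1: ready={A,B,G} → run B
t=2: ready={A,B,G} → run B
t=3: ready={A,B,F,G} → run B
t=4: ready={A,B,E,F,G} → run B
t=5: ready={A,B,E,F,G} → run B
t=6: ready={A,B,E,F,G} → run B
t=7: ready={A,B,E,F,G} → run B
t=8: ready={A,B,E,F,G} → run B
t=9: ready={A,E,F,G} → run F
t=10: ready={A,E,F,G} → run F
t=11: ready={A,E,F,G} → run F
t=12: ready={A,E,F,G} → run F
t=13: ready={A,E,G} → run G
t=14: ready={A,E,G} → run G
t=15: ready={A,E,G} → run G
t=16: ready={A,E,G} → run G
t=17: ready={A,E} → run E
t=18: ready={A,E} → run E
t=19: ready={A,E} → run E
t=20: ready={A,E} → run E
t=21: ready={A,E} → run E
t=22: ready={A,E} → run E
t=23: ready={A} → run A
t=24: ready={A} → run A
t=25: ready={A} → run A
t=26: ready={A} → run A
t=27: ready={A} → run A
t=28: ready={A} → run A
t=29: (idle)
t=30: (idle)
t=31: (idle)
t=32: (idle)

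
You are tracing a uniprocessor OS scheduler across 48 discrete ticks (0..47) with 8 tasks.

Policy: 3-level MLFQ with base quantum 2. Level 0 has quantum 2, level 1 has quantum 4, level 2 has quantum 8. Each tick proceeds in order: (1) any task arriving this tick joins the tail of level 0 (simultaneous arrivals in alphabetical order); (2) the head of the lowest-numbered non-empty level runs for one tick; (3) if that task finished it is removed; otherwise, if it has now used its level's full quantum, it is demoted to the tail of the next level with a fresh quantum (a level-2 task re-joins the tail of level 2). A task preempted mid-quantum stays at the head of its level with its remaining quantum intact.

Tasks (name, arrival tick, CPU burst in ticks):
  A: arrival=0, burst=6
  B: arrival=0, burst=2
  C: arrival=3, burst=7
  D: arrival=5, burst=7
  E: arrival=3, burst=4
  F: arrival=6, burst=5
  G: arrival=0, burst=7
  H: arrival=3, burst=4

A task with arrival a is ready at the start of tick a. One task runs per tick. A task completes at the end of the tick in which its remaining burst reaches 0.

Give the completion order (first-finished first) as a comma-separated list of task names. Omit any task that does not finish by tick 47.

t=0: L0/L1/L2 = ABG/-/- → run A
t=1: L0/L1/L2 = ABG/-/- → run A
t=2: L0/L1/L2 = BG/A/- → run B
t=3: L0/L1/L2 = BGCEH/A/- → run B
t=4: L0/L1/L2 = GCEH/A/- → run G
t=5: L0/L1/L2 = GCEHD/A/- → run G
t=6: L0/L1/L2 = CEHDF/AG/- → run C
t=7: L0/L1/L2 = CEHDF/AG/- → run C
t=8: L0/L1/L2 = EHDF/AGC/- → run E
t=9: L0/L1/L2 = EHDF/AGC/- → run E
t=10: L0/L1/L2 = HDF/AGCE/- → run H
t=11: L0/L1/L2 = HDF/AGCE/- → run H
t=12: L0/L1/L2 = DF/AGCEH/- → run D
t=13: L0/L1/L2 = DF/AGCEH/- → run D
t=14: L0/L1/L2 = F/AGCEHD/- → run F
t=15: L0/L1/L2 = F/AGCEHD/- → run F
t=16: L0/L1/L2 = -/AGCEHDF/- → run A
t=17: L0/L1/L2 = -/AGCEHDF/- → run A
t=18: L0/L1/L2 = -/AGCEHDF/- → run A
t=19: L0/L1/L2 = -/AGCEHDF/- → run A
t=20: L0/L1/L2 = -/GCEHDF/- → run G
t=21: L0/L1/L2 = -/GCEHDF/- → run G
t=22: L0/L1/L2 = -/GCEHDF/- → run G
t=23: L0/L1/L2 = -/GCEHDF/- → run G
t=24: L0/L1/L2 = -/CEHDF/G → run C
t=25: L0/L1/L2 = -/CEHDF/G → run C
t=26: L0/L1/L2 = -/CEHDF/G → run C
t=27: L0/L1/L2 = -/CEHDF/G → run C
t=28: L0/L1/L2 = -/EHDF/GC → run E
t=29: L0/L1/L2 = -/EHDF/GC → run E
t=30: L0/L1/L2 = -/HDF/GC → run H
t=31: L0/L1/L2 = -/HDF/GC → run H
t=32: L0/L1/L2 = -/DF/GC → run D
t=33: L0/L1/L2 = -/DF/GC → run D
t=34: L0/L1/L2 = -/DF/GC → run D
t=35: L0/L1/L2 = -/DF/GC → run D
t=36: L0/L1/L2 = -/F/GCD → run F
t=37: L0/L1/L2 = -/F/GCD → run F
t=38: L0/L1/L2 = -/F/GCD → run F
t=39: L0/L1/L2 = -/-/GCD → run G
t=40: L0/L1/L2 = -/-/CD → run C
t=41: L0/L1/L2 = -/-/D → run D
t=42: (idle)
t=43: (idle)
t=44: (idle)
t=45: (idle)
t=46: (idle)
t=47: (idle)

completion order = B, A, E, H, F, G, C, D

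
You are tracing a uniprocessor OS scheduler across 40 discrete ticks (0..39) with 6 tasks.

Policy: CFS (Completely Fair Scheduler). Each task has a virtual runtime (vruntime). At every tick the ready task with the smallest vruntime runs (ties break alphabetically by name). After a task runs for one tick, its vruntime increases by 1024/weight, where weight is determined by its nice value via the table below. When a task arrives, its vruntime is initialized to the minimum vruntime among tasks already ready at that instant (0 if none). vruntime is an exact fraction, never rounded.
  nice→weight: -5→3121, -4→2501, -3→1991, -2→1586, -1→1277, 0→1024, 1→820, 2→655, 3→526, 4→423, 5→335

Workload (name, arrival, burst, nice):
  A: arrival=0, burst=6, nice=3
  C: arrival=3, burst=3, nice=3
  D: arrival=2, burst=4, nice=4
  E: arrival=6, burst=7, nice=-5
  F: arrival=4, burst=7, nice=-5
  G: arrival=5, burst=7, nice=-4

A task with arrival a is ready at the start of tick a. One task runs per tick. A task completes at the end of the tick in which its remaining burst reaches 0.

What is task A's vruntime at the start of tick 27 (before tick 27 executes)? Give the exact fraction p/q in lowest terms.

vruntime(A, start of tick 27) = 2048/263

t=0: vr[A=0] → run A
t=1: vr[A=512/263] → run A
t=2: vr[A=1024/263 D=1024/263] → run A
t=3: vr[A=1536/263 C=1024/263 D=1024/263] → run C
t=4: vr[A=1536/263 C=1536/263 D=1024/263 F=1024/263] → run D
t=5: vr[A=1536/263 C=1536/263 D=702464/111249 F=1024/263 G=1024/263] → run F
t=6: vr[A=1536/263 C=1536/263 D=702464/111249 E=1024/263 F=3465216/820823 G=1024/263] → run E
t=7: vr[A=1536/263 C=1536/263 D=702464/111249 E=3465216/820823 F=3465216/820823 G=1024/263] → run G
t=8: vr[A=1536/263 C=1536/263 D=702464/111249 E=3465216/820823 F=3465216/820823 G=2830336/657763] → run E
t=9: vr[A=1536/263 C=1536/263 D=702464/111249 E=3734528/820823 F=3465216/820823 G=2830336/657763] → run F
t=10: vr[A=1536/263 C=1536/263 D=702464/111249 E=3734528/820823 F=3734528/820823 G=2830336/657763] → run G
t=11: vr[A=1536/263 C=1536/263 D=702464/111249 E=3734528/820823 F=3734528/820823 G=3099648/657763] → run E
t=12: vr[A=1536/263 C=1536/263 D=702464/111249 E=4003840/820823 F=3734528/820823 G=3099648/657763] → run F
t=13: vr[A=1536/263 C=1536/263 D=702464/111249 E=4003840/820823 F=4003840/820823 G=3099648/657763] → run G
t=14: vr[A=1536/263 C=1536/263 D=702464/111249 E=4003840/820823 F=4003840/820823 G=3368960/657763] → run E
t=15: vr[A=1536/263 C=1536/263 D=702464/111249 E=4273152/820823 F=4003840/820823 G=3368960/657763] → run F
t=16: vr[A=1536/263 C=1536/263 D=702464/111249 E=4273152/820823 F=4273152/820823 G=3368960/657763] → run G
t=17: vr[A=1536/263 C=1536/263 D=702464/111249 E=4273152/820823 F=4273152/820823 G=3638272/657763] → run E
t=18: vr[A=1536/263 C=1536/263 D=702464/111249 E=4542464/820823 F=4273152/820823 G=3638272/657763] → run F
t=19: vr[A=1536/263 C=1536/263 D=702464/111249 E=4542464/820823 F=4542464/820823 G=3638272/657763] → run G
t=20: vr[A=1536/263 C=1536/263 D=702464/111249 E=4542464/820823 F=4542464/820823 G=3907584/657763] → run E
t=21: vr[A=1536/263 C=1536/263 D=702464/111249 E=4811776/820823 F=4542464/820823 G=3907584/657763] → run F
t=22: vr[A=1536/263 C=1536/263 D=702464/111249 E=4811776/820823 F=4811776/820823 G=3907584/657763] → run A
t=23: vr[A=2048/263 C=1536/263 D=702464/111249 E=4811776/820823 F=4811776/820823 G=3907584/657763] → run C
t=24: vr[A=2048/263 C=2048/263 D=702464/111249 E=4811776/820823 F=4811776/820823 G=3907584/657763] → run E
t=25: vr[A=2048/263 C=2048/263 D=702464/111249 F=4811776/820823 G=3907584/657763] → run F
t=26: vr[A=2048/263 C=2048/263 D=702464/111249 G=3907584/657763] → run G
t=27: vr[A=2048/263 C=2048/263 D=702464/111249 G=4176896/657763] → run D
t=28: vr[A=2048/263 C=2048/263 D=971776/111249 G=4176896/657763] → run G
t=29: vr[A=2048/263 C=2048/263 D=971776/111249] → run A
t=30: vr[A=2560/263 C=2048/263 D=971776/111249] → run C
t=31: vr[A=2560/263 D=971776/111249] → run D
t=32: vr[A=2560/263 D=413696/37083] → run A
t=33: vr[D=413696/37083] → run D
t=34: (idle)
t=35: (idle)
t=36: (idle)
t=37: (idle)
t=38: (idle)
t=39: (idle)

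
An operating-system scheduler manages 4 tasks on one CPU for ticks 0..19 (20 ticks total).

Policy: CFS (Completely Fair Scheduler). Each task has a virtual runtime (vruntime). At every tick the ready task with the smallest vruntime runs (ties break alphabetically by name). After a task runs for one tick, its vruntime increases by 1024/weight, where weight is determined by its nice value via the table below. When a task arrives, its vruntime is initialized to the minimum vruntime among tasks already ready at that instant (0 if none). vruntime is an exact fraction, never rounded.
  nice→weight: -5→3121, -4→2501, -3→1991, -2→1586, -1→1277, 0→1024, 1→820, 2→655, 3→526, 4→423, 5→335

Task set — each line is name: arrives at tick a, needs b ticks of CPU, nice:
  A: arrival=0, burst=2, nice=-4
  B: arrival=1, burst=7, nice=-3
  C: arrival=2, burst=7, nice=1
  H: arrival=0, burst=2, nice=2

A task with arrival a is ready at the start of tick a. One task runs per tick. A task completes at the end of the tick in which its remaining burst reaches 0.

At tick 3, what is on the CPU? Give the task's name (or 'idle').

t=0: vr[A=0 H=0] → run A
t=1: vr[A=1024/2501 B=0 H=0] → run B
t=2: vr[A=1024/2501 B=1024/1991 C=0 H=0] → run C
t=3: vr[A=1024/2501 B=1024/1991 C=256/205 H=0] → run H
t=4: vr[A=1024/2501 B=1024/1991 C=256/205 H=1024/655] → run A
t=5: vr[B=1024/1991 C=256/205 H=1024/655] → run B
t=6: vr[B=2048/1991 C=256/205 H=1024/655] → run B
t=7: vr[B=3072/1991 C=256/205 H=1024/655] → run C
t=8: vr[B=3072/1991 C=512/205 H=1024/655] → run B
t=9: vr[B=4096/1991 C=512/205 H=1024/655] → run H
t=10: vr[B=4096/1991 C=512/205] → run B
t=11: vr[B=5120/1991 C=512/205] → run C
t=12: vr[B=5120/1991 C=768/205] → run B
t=13: vr[B=6144/1991 C=768/205] → run B
t=14: vr[C=768/205] → run C
t=15: vr[C=1024/205] → run C
t=16: vr[C=256/41] → run C
t=17: vr[C=1536/205] → run C
t=18: (idle)
t=19: (idle)

running at tick 3 = H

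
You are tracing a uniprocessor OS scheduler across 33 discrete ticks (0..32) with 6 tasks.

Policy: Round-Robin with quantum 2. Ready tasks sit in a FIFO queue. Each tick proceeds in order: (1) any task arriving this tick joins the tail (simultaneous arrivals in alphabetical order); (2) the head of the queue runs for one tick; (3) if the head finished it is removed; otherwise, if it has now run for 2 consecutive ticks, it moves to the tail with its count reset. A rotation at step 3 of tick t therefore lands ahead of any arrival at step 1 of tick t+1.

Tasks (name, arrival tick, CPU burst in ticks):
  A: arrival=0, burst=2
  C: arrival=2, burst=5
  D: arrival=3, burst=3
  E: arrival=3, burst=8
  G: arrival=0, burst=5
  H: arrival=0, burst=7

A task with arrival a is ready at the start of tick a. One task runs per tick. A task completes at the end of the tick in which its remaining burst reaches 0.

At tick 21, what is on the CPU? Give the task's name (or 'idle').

running at tick 21 = G

t=0: queue=[A,G,H] q_used=0 → run A
t=1: queue=[A,G,H] q_used=1 → run A
t=2: queue=[G,H,C] q_used=0 → run G
t=3: queue=[G,H,C,D,E] q_used=1 → run G
t=4: queue=[H,C,D,E,G] q_used=0 → run H
t=5: queue=[H,C,D,E,G] q_used=1 → run H
t=6: queue=[C,D,E,G,H] q_used=0 → run C
t=7: queue=[C,D,E,G,H] q_used=1 → run C
t=8: queue=[D,E,G,H,C] q_used=0 → run D
t=9: queue=[D,E,G,H,C] q_used=1 → run D
t=10: queue=[E,G,H,C,D] q_used=0 → run E
t=11: queue=[E,G,H,C,D] q_used=1 → run E
t=12: queue=[G,H,C,D,E] q_used=0 → run G
t=13: queue=[G,H,C,D,E] q_used=1 → run G
t=14: queue=[H,C,D,E,G] q_used=0 → run H
t=15: queue=[H,C,D,E,G] q_used=1 → run H
t=16: queue=[C,D,E,G,H] q_used=0 → run C
t=17: queue=[C,D,E,G,H] q_used=1 → run C
t=18: queue=[D,E,G,H,C] q_used=0 → run D
t=19: queue=[E,G,H,C] q_used=0 → run E
t=20: queue=[E,G,H,C] q_used=1 → run E
t=21: queue=[G,H,C,E] q_used=0 → run G
t=22: queue=[H,C,E] q_used=0 → run H
t=23: queue=[H,C,E] q_used=1 → run H
t=24: queue=[C,E,H] q_used=0 → run C
t=25: queue=[E,H] q_used=0 → run E
t=26: queue=[E,H] q_used=1 → run E
t=27: queue=[H,E] q_used=0 → run H
t=28: queue=[E] q_used=0 → run E
t=29: queue=[E] q_used=1 → run E
t=30: (idle)
t=31: (idle)
t=32: (idle)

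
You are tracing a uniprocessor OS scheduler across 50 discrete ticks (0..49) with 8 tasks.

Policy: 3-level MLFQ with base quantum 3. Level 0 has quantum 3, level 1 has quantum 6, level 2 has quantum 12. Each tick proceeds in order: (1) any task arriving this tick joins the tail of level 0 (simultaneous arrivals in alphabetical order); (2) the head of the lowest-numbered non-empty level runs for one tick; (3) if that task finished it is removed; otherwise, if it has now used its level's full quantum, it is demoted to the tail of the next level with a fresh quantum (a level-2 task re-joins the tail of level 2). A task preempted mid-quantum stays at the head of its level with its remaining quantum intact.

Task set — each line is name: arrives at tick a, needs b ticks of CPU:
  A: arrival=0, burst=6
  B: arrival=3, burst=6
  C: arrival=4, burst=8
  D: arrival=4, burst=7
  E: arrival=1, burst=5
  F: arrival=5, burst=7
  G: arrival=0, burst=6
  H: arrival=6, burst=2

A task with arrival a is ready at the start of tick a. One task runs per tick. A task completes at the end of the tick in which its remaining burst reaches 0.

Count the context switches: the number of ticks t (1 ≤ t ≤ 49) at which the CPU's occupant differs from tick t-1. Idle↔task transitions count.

t=0: L0/L1/L2 = AG/-/- → run A
t=1: L0/L1/L2 = AGE/-/- → run A
t=2: L0/L1/L2 = AGE/-/- → run A
t=3: L0/L1/L2 = GEB/A/- → run G
t=4: L0/L1/L2 = GEBCD/A/- → run G
t=5: L0/L1/L2 = GEBCDF/A/- → run G
t=6: L0/L1/L2 = EBCDFH/AG/- → run E
t=7: L0/L1/L2 = EBCDFH/AG/- → run E
t=8: L0/L1/L2 = EBCDFH/AG/- → run E
t=9: L0/L1/L2 = BCDFH/AGE/- → run B
t=10: L0/L1/L2 = BCDFH/AGE/- → run B
t=11: L0/L1/L2 = BCDFH/AGE/- → run B
t=12: L0/L1/L2 = CDFH/AGEB/- → run C
t=13: L0/L1/L2 = CDFH/AGEB/- → run C
t=14: L0/L1/L2 = CDFH/AGEB/- → run C
t=15: L0/L1/L2 = DFH/AGEBC/- → run D
t=16: L0/L1/L2 = DFH/AGEBC/- → run D
t=17: L0/L1/L2 = DFH/AGEBC/- → run D
t=18: L0/L1/L2 = FH/AGEBCD/- → run F
t=19: L0/L1/L2 = FH/AGEBCD/- → run F
t=20: L0/L1/L2 = FH/AGEBCD/- → run F
t=21: L0/L1/L2 = H/AGEBCDF/- → run H
t=22: L0/L1/L2 = H/AGEBCDF/- → run H
t=23: L0/L1/L2 = -/AGEBCDF/- → run A
t=24: L0/L1/L2 = -/AGEBCDF/- → run A
t=25: L0/L1/L2 = -/AGEBCDF/- → run A
t=26: L0/L1/L2 = -/GEBCDF/- → run G
t=27: L0/L1/L2 = -/GEBCDF/- → run G
t=28: L0/L1/L2 = -/GEBCDF/- → run G
t=29: L0/L1/L2 = -/EBCDF/- → run E
t=30: L0/L1/L2 = -/EBCDF/- → run E
t=31: L0/L1/L2 = -/BCDF/- → run B
t=32: L0/L1/L2 = -/BCDF/- → run B
t=33: L0/L1/L2 = -/BCDF/- → run B
t=34: L0/L1/L2 = -/CDF/- → run C
t=35: L0/L1/L2 = -/CDF/- → run C
t=36: L0/L1/L2 = -/CDF/- → run C
t=37: L0/L1/L2 = -/CDF/- → run C
t=38: L0/L1/L2 = -/CDF/- → run C
t=39: L0/L1/L2 = -/DF/- → run D
t=40: L0/L1/L2 = -/DF/- → run D
t=41: L0/L1/L2 = -/DF/- → run D
t=42: L0/L1/L2 = -/DF/- → run D
t=43: L0/L1/L2 = -/F/- → run F
t=44: L0/L1/L2 = -/F/- → run F
t=45: L0/L1/L2 = -/F/- → run F
t=46: L0/L1/L2 = -/F/- → run F
t=47: (idle)
t=48: (idle)
t=49: (idle)

context switches = 15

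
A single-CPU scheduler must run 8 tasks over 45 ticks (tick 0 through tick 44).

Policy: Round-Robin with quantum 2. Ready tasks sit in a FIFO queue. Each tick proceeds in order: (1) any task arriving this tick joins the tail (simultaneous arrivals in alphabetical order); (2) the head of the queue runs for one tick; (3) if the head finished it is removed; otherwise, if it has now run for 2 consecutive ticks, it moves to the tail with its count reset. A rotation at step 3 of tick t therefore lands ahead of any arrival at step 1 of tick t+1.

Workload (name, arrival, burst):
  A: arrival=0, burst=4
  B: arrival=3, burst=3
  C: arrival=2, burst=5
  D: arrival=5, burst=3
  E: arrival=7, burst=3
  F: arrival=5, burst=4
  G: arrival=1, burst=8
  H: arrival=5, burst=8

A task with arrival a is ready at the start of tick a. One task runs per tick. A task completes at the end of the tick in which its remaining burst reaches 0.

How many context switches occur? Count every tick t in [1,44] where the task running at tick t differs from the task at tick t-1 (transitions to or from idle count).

context switches = 20

t=0: queue=[A] q_used=0 → run A
t=1: queue=[A,G] q_used=1 → run A
t=2: queue=[G,A,C] q_used=0 → run G
t=3: queue=[G,A,C,B] q_used=1 → run G
t=4: queue=[A,C,B,G] q_used=0 → run A
t=5: queue=[A,C,B,G,D,F,H] q_used=1 → run A
t=6: queue=[C,B,G,D,F,H] q_used=0 → run C
t=7: queue=[C,B,G,D,F,H,E] q_used=1 → run C
t=8: queue=[B,G,D,F,H,E,C] q_used=0 → run B
t=9: queue=[B,G,D,F,H,E,C] q_used=1 → run B
t=10: queue=[G,D,F,H,E,C,B] q_used=0 → run G
t=11: queue=[G,D,F,H,E,C,B] q_used=1 → run G
t=12: queue=[D,F,H,E,C,B,G] q_used=0 → run D
t=13: queue=[D,F,H,E,C,B,G] q_used=1 → run D
t=14: queue=[F,H,E,C,B,G,D] q_used=0 → run F
t=15: queue=[F,H,E,C,B,G,D] q_used=1 → run F
t=16: queue=[H,E,C,B,G,D,F] q_used=0 → run H
t=17: queue=[H,E,C,B,G,D,F] q_used=1 → run H
t=18: queue=[E,C,B,G,D,F,H] q_used=0 → run E
t=19: queue=[E,C,B,G,D,F,H] q_used=1 → run E
t=20: queue=[C,B,G,D,F,H,E] q_used=0 → run C
t=21: queue=[C,B,G,D,F,H,E] q_used=1 → run C
t=22: queue=[B,G,D,F,H,E,C] q_used=0 → run B
t=23: queue=[G,D,F,H,E,C] q_used=0 → run G
t=24: queue=[G,D,F,H,E,C] q_used=1 → run G
t=25: queue=[D,F,H,E,C,G] q_used=0 → run D
t=26: queue=[F,H,E,C,G] q_used=0 → run F
t=27: queue=[F,H,E,C,G] q_used=1 → run F
t=28: queue=[H,E,C,G] q_used=0 → run H
t=29: queue=[H,E,C,G] q_used=1 → run H
t=30: queue=[E,C,G,H] q_used=0 → run E
t=31: queue=[C,G,H] q_used=0 → run C
t=32: queue=[G,H] q_used=0 → run G
t=33: queue=[G,H] q_used=1 → run G
t=34: queue=[H] q_used=0 → run H
t=35: queue=[H] q_used=1 → run H
t=36: queue=[H] q_used=0 → run H
t=37: queue=[H] q_used=1 → run H
t=38: (idle)
t=39: (idle)
t=40: (idle)
t=41: (idle)
t=42: (idle)
t=43: (idle)
t=44: (idle)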